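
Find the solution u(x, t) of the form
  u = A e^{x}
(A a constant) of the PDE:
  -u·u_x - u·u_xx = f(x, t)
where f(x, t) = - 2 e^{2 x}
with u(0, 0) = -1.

Answer: u(x, t) = - e^{x}

Derivation:
Substitute the ansatz u = A e^{x} into the left-hand side.
Derivatives of the ansatz:
  u_x = A e^{x}
  u_xx = A e^{x}
Term by term:
  -u·u_x = - A^{2} e^{2 x}
  -u·u_xx = - A^{2} e^{2 x}
So the left-hand side equals
  - 2 A^{2} e^{2 x}
This must equal f(x, t) = - 2 e^{2 x} identically.
Matching coefficients of the independent functions:
  [e^{2 x}]:  - 2 A^{2} = -2
These equations allow (A) = (-1) or (1).
Impose the point condition(s):
  u(0, 0) = -1  ⟹  A = -1
Only A = -1 satisfies everything.
Hence u(x, t) = - e^{x}.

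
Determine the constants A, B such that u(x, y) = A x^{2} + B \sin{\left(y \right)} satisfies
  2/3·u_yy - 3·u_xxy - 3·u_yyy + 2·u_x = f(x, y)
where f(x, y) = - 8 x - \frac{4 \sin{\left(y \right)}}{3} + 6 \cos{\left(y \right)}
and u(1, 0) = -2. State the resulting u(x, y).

Answer: u(x, y) = - 2 x^{2} + 2 \sin{\left(y \right)}

Derivation:
Substitute the ansatz u = A x^{2} + B \sin{\left(y \right)} into the left-hand side.
Derivatives of the ansatz:
  u_yy = - B \sin{\left(y \right)}
  u_xxy = 0
  u_yyy = - B \cos{\left(y \right)}
  u_x = 2 A x
Term by term:
  2/3·u_yy = - \frac{2 B \sin{\left(y \right)}}{3}
  -3·u_xxy = 0
  -3·u_yyy = 3 B \cos{\left(y \right)}
  2·u_x = 4 A x
So the left-hand side equals
  4 A x - \frac{2 B \sin{\left(y \right)}}{3} + 3 B \cos{\left(y \right)}
This must equal f(x, y) = - 8 x - \frac{4 \sin{\left(y \right)}}{3} + 6 \cos{\left(y \right)} identically.
Matching coefficients of the independent functions:
  [x]:  4 A = -8
  [\sin{\left(y \right)}]:  - \frac{2 B}{3} = - \frac{4}{3}
  [\cos{\left(y \right)}]:  3 B = 6
Solving: A = -2, B = 2.
Check against the point condition:
  u(1, 0) = -2  ⟹  A = -2  ✓
Hence u(x, y) = - 2 x^{2} + 2 \sin{\left(y \right)}.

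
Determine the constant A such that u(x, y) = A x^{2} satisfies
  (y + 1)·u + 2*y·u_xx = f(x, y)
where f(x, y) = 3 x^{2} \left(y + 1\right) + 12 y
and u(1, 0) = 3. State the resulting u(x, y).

Answer: u(x, y) = 3 x^{2}

Derivation:
Substitute the ansatz u = A x^{2} into the left-hand side.
Derivatives of the ansatz:
  u_xx = 2 A
Term by term:
  (y + 1)·u = A x^{2} y + A x^{2}
  2*y·u_xx = 4 A y
So the left-hand side equals
  A x^{2} y + A x^{2} + 4 A y
This must equal f(x, y) identically; expanded, f = 3 x^{2} y + 3 x^{2} + 12 y.
Matching coefficients of the independent functions:
  [x^{2}, x^{2} y]:  A = 3
  [y]:  4 A = 12
Solving: A = 3.
Check against the point condition:
  u(1, 0) = 3  ⟹  A = 3  ✓
Hence u(x, y) = 3 x^{2}.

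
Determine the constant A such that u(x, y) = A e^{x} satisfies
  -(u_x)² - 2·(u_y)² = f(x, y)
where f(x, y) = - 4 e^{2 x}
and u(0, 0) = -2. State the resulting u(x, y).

Substitute the ansatz u = A e^{x} into the left-hand side.
Derivatives of the ansatz:
  u_x = A e^{x}
  u_y = 0
Term by term:
  -(u_x)² = - A^{2} e^{2 x}
  -2·(u_y)² = 0
So the left-hand side equals
  - A^{2} e^{2 x}
This must equal f(x, y) = - 4 e^{2 x} identically.
Matching coefficients of the independent functions:
  [e^{2 x}]:  - A^{2} = -4
These equations allow (A) = (-2) or (2).
Impose the point condition(s):
  u(0, 0) = -2  ⟹  A = -2
Only A = -2 satisfies everything.
Hence u(x, y) = - 2 e^{x}.

Answer: u(x, y) = - 2 e^{x}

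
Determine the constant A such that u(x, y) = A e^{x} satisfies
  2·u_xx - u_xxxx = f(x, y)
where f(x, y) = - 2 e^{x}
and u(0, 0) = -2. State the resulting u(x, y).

Substitute the ansatz u = A e^{x} into the left-hand side.
Derivatives of the ansatz:
  u_xx = A e^{x}
  u_xxxx = A e^{x}
Term by term:
  2·u_xx = 2 A e^{x}
  -u_xxxx = - A e^{x}
So the left-hand side equals
  A e^{x}
This must equal f(x, y) = - 2 e^{x} identically.
Matching coefficients of the independent functions:
  [e^{x}]:  A = -2
Solving: A = -2.
Check against the point condition:
  u(0, 0) = -2  ⟹  A = -2  ✓
Hence u(x, y) = - 2 e^{x}.

Answer: u(x, y) = - 2 e^{x}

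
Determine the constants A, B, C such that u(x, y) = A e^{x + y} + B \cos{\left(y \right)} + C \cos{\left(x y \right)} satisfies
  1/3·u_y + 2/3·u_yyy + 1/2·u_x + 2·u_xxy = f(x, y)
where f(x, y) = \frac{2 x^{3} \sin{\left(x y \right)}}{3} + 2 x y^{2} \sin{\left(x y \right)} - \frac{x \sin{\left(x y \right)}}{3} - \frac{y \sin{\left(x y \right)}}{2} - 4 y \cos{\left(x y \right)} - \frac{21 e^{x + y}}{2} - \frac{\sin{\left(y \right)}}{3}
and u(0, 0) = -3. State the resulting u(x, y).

Substitute the ansatz u = A e^{x + y} + B \cos{\left(y \right)} + C \cos{\left(x y \right)} into the left-hand side.
Derivatives of the ansatz:
  u_y = A e^{x} e^{y} - B \sin{\left(y \right)} - C x \sin{\left(x y \right)}
  u_yyy = A e^{x} e^{y} + B \sin{\left(y \right)} + C x^{3} \sin{\left(x y \right)}
  u_x = A e^{x} e^{y} - C y \sin{\left(x y \right)}
  u_xxy = A e^{x} e^{y} + C x y^{2} \sin{\left(x y \right)} - 2 C y \cos{\left(x y \right)}
Term by term:
  1/3·u_y = \frac{A e^{x} e^{y}}{3} - \frac{B \sin{\left(y \right)}}{3} - \frac{C x \sin{\left(x y \right)}}{3}
  2/3·u_yyy = \frac{2 A e^{x} e^{y}}{3} + \frac{2 B \sin{\left(y \right)}}{3} + \frac{2 C x^{3} \sin{\left(x y \right)}}{3}
  1/2·u_x = \frac{A e^{x} e^{y}}{2} - \frac{C y \sin{\left(x y \right)}}{2}
  2·u_xxy = 2 A e^{x} e^{y} + 2 C x y^{2} \sin{\left(x y \right)} - 4 C y \cos{\left(x y \right)}
So the left-hand side equals
  \frac{7 A e^{x} e^{y}}{2} + \frac{B \sin{\left(y \right)}}{3} + \frac{2 C x^{3} \sin{\left(x y \right)}}{3} + 2 C x y^{2} \sin{\left(x y \right)} - \frac{C x \sin{\left(x y \right)}}{3} - \frac{C y \sin{\left(x y \right)}}{2} - 4 C y \cos{\left(x y \right)}
This must equal f(x, y) identically; expanded, f = \frac{2 x^{3} \sin{\left(x y \right)}}{3} + 2 x y^{2} \sin{\left(x y \right)} - \frac{x \sin{\left(x y \right)}}{3} - \frac{y \sin{\left(x y \right)}}{2} - 4 y \cos{\left(x y \right)} - \frac{21 e^{x} e^{y}}{2} - \frac{\sin{\left(y \right)}}{3}.
Matching coefficients of the independent functions:
  [x \sin{\left(x y \right)}]:  - \frac{C}{3} = - \frac{1}{3}
  [x^{3} \sin{\left(x y \right)}]:  \frac{2 C}{3} = \frac{2}{3}
  [y \sin{\left(x y \right)}]:  - \frac{C}{2} = - \frac{1}{2}
  [y \cos{\left(x y \right)}]:  - 4 C = -4
  [e^{x} e^{y}]:  \frac{7 A}{2} = - \frac{21}{2}
  [x y^{2} \sin{\left(x y \right)}]:  2 C = 2
  [\sin{\left(y \right)}]:  \frac{B}{3} = - \frac{1}{3}
Solving: A = -3, B = -1, C = 1.
Check against the point condition:
  u(0, 0) = -3  ⟹  A + B + C = -3  ✓
Hence u(x, y) = - 3 e^{x + y} - \cos{\left(y \right)} + \cos{\left(x y \right)}.

Answer: u(x, y) = - 3 e^{x + y} - \cos{\left(y \right)} + \cos{\left(x y \right)}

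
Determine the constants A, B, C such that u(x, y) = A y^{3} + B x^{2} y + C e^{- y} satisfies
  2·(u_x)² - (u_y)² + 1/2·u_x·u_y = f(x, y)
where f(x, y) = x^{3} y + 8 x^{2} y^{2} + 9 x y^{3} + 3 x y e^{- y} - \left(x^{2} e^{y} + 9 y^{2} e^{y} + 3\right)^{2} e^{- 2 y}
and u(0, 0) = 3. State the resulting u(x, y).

Answer: u(x, y) = - x^{2} y - 3 y^{3} + 3 e^{- y}

Derivation:
Substitute the ansatz u = A y^{3} + B x^{2} y + C e^{- y} into the left-hand side.
Derivatives of the ansatz:
  u_x = 2 B x y
  u_y = 3 A y^{2} + B x^{2} - C e^{- y}
Term by term:
  2·(u_x)² = 8 B^{2} x^{2} y^{2}
  -(u_y)² = - 9 A^{2} y^{4} - 6 A B x^{2} y^{2} + 6 A C y^{2} e^{- y} - B^{2} x^{4} + 2 B C x^{2} e^{- y} - C^{2} e^{- 2 y}
  1/2·u_x·u_y = 3 A B x y^{3} + B^{2} x^{3} y - B C x y e^{- y}
So the left-hand side equals
  - 9 A^{2} y^{4} - 6 A B x^{2} y^{2} + 3 A B x y^{3} + 6 A C y^{2} e^{- y} - B^{2} x^{4} + B^{2} x^{3} y + 8 B^{2} x^{2} y^{2} + 2 B C x^{2} e^{- y} - B C x y e^{- y} - C^{2} e^{- 2 y}
This must equal f(x, y) identically; expanded, f = - x^{4} + x^{3} y - 10 x^{2} y^{2} - 6 x^{2} e^{- y} + 9 x y^{3} + 3 x y e^{- y} - 81 y^{4} - 54 y^{2} e^{- y} - 9 e^{- 2 y}.
Matching coefficients of the independent functions:
  [x^{4}]:  - B^{2} = -1
  [y^{4}]:  - 9 A^{2} = -81
  [x y^{3}]:  3 A B = 9
  [x^{2} y^{2}]:  - 6 A B + 8 B^{2} = -10
  [x^{2} e^{- y}]:  2 B C = -6
  [x^{3} y]:  B^{2} = 1
  [y^{2} e^{- y}]:  6 A C = -54
  [x y e^{- y}]:  - B C = 3
  [e^{- 2 y}]:  - C^{2} = -9
These equations allow (A, B, C) = (-3, -1, 3) or (3, 1, -3).
Impose the point condition(s):
  u(0, 0) = 3  ⟹  C = 3
Only A = -3, B = -1, C = 3 satisfies everything.
Hence u(x, y) = - x^{2} y - 3 y^{3} + 3 e^{- y}.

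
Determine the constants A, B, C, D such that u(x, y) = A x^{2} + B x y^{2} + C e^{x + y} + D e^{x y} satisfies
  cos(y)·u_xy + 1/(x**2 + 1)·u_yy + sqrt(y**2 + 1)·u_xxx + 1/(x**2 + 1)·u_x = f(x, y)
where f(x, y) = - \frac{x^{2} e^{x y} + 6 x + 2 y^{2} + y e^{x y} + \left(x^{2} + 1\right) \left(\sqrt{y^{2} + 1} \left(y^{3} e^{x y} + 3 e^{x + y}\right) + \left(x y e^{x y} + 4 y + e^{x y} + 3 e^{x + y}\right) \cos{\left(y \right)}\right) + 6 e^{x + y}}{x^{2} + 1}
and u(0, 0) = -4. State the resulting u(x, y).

Substitute the ansatz u = A x^{2} + B x y^{2} + C e^{x + y} + D e^{x y} into the left-hand side.
Derivatives of the ansatz:
  u_xy = 2 B y + C e^{x} e^{y} + D x y e^{x y} + D e^{x y}
  u_yy = 2 B x + C e^{x} e^{y} + D x^{2} e^{x y}
  u_xxx = C e^{x} e^{y} + D y^{3} e^{x y}
  u_x = 2 A x + B y^{2} + C e^{x} e^{y} + D y e^{x y}
Term by term:
  cos(y)·u_xy = 2 B y \cos{\left(y \right)} + C e^{x} e^{y} \cos{\left(y \right)} + D x y e^{x y} \cos{\left(y \right)} + D e^{x y} \cos{\left(y \right)}
  1/(x**2 + 1)·u_yy = \frac{2 B x}{x^{2} + 1} + \frac{C e^{x} e^{y}}{x^{2} + 1} + \frac{D x^{2} e^{x y}}{x^{2} + 1}
  sqrt(y**2 + 1)·u_xxx = C \sqrt{y^{2} + 1} e^{x} e^{y} + D y^{3} \sqrt{y^{2} + 1} e^{x y}
  1/(x**2 + 1)·u_x = \frac{2 A x}{x^{2} + 1} + \frac{B y^{2}}{x^{2} + 1} + \frac{C e^{x} e^{y}}{x^{2} + 1} + \frac{D y e^{x y}}{x^{2} + 1}
So the left-hand side equals
  \frac{2 A x}{x^{2} + 1} + \frac{2 B x}{x^{2} + 1} + \frac{B y^{2}}{x^{2} + 1} + 2 B y \cos{\left(y \right)} + C \sqrt{y^{2} + 1} e^{x} e^{y} + C e^{x} e^{y} \cos{\left(y \right)} + \frac{2 C e^{x} e^{y}}{x^{2} + 1} + \frac{D x^{2} e^{x y}}{x^{2} + 1} + D x y e^{x y} \cos{\left(y \right)} + D y^{3} \sqrt{y^{2} + 1} e^{x y} + \frac{D y e^{x y}}{x^{2} + 1} + D e^{x y} \cos{\left(y \right)}
This must equal f(x, y) identically; expanded, f = - \frac{x^{2} e^{x y}}{x^{2} + 1} - x y e^{x y} \cos{\left(y \right)} - \frac{6 x}{x^{2} + 1} - y^{3} \sqrt{y^{2} + 1} e^{x y} - \frac{2 y^{2}}{x^{2} + 1} - 4 y \cos{\left(y \right)} - \frac{y e^{x y}}{x^{2} + 1} - 3 \sqrt{y^{2} + 1} e^{x} e^{y} - 3 e^{x} e^{y} \cos{\left(y \right)} - e^{x y} \cos{\left(y \right)} - \frac{6 e^{x} e^{y}}{x^{2} + 1}.
Matching coefficients of the independent functions:
  [\frac{x}{x^{2} + 1}]:  2 A + 2 B = -6
  [y \cos{\left(y \right)}]:  2 B = -4
  [\frac{y^{2}}{x^{2} + 1}]:  B = -2
  [e^{x y} \cos{\left(y \right)}, \frac{x^{2} e^{x y}}{x^{2} + 1}, \frac{y e^{x y}}{x^{2} + 1}, y^{3} \sqrt{y^{2} + 1} e^{x y}, …]:  D = -1
  [\frac{e^{x} e^{y}}{x^{2} + 1}]:  2 C = -6
  [\sqrt{y^{2} + 1} e^{x} e^{y}, e^{x} e^{y} \cos{\left(y \right)}]:  C = -3
Solving: A = -1, B = -2, C = -3, D = -1.
Check against the point condition:
  u(0, 0) = -4  ⟹  C + D = -4  ✓
Hence u(x, y) = - x^{2} - 2 x y^{2} - e^{x y} - 3 e^{x + y}.

Answer: u(x, y) = - x^{2} - 2 x y^{2} - e^{x y} - 3 e^{x + y}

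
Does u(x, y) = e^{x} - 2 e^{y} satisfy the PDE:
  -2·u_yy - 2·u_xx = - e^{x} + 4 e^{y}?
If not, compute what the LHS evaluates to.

Evaluate each term of the left-hand side for u = e^{x} - 2 e^{y}.
Derivatives:
  u_yy = - 2 e^{y}
  u_xx = e^{x}
Terms:
  -2·u_yy = 4 e^{y}
  -2·u_xx = - 2 e^{x}
Sum: LHS = - 2 e^{x} + 4 e^{y}
Given right-hand side: - e^{x} + 4 e^{y}. Difference LHS − RHS = - e^{x} ≠ 0, so u is not a solution.

Answer: No, the LHS evaluates to - 2 e^{x} + 4 e^{y}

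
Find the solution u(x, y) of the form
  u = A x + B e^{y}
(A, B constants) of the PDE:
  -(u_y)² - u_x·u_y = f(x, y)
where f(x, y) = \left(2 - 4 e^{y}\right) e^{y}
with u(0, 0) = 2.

Answer: u(x, y) = - x + 2 e^{y}

Derivation:
Substitute the ansatz u = A x + B e^{y} into the left-hand side.
Derivatives of the ansatz:
  u_y = B e^{y}
  u_x = A
Term by term:
  -(u_y)² = - B^{2} e^{2 y}
  -u_x·u_y = - A B e^{y}
So the left-hand side equals
  - A B e^{y} - B^{2} e^{2 y}
This must equal f(x, y) identically; expanded, f = - 4 e^{2 y} + 2 e^{y}.
Matching coefficients of the independent functions:
  [e^{y}]:  - A B = 2
  [e^{2 y}]:  - B^{2} = -4
These equations allow (A, B) = (-1, 2) or (1, -2).
Impose the point condition(s):
  u(0, 0) = 2  ⟹  B = 2
Only A = -1, B = 2 satisfies everything.
Hence u(x, y) = - x + 2 e^{y}.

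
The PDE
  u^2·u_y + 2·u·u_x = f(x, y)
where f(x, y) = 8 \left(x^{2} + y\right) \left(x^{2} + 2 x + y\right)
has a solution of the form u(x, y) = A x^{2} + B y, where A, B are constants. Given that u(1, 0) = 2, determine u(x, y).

Substitute the ansatz u = A x^{2} + B y into the left-hand side.
Derivatives of the ansatz:
  u_y = B
  u_x = 2 A x
Term by term:
  u^2·u_y = A^{2} B x^{4} + 2 A B^{2} x^{2} y + B^{3} y^{2}
  2·u·u_x = 4 A^{2} x^{3} + 4 A B x y
So the left-hand side equals
  A^{2} B x^{4} + 4 A^{2} x^{3} + 2 A B^{2} x^{2} y + 4 A B x y + B^{3} y^{2}
This must equal f(x, y) identically; expanded, f = 8 x^{4} + 16 x^{3} + 16 x^{2} y + 16 x y + 8 y^{2}.
Matching coefficients of the independent functions:
  [x^{3}]:  4 A^{2} = 16
  [x^{4}]:  A^{2} B = 8
  [y^{2}]:  B^{3} = 8
  [x y]:  4 A B = 16
  [x^{2} y]:  2 A B^{2} = 16
Solving: A = 2, B = 2.
Check against the point condition:
  u(1, 0) = 2  ⟹  A = 2  ✓
Hence u(x, y) = 2 x^{2} + 2 y.

Answer: u(x, y) = 2 x^{2} + 2 y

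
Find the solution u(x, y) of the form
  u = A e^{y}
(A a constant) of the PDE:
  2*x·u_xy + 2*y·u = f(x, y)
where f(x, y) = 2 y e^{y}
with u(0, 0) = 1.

Substitute the ansatz u = A e^{y} into the left-hand side.
Derivatives of the ansatz:
  u_xy = 0
Term by term:
  2*x·u_xy = 0
  2*y·u = 2 A y e^{y}
So the left-hand side equals
  2 A y e^{y}
This must equal f(x, y) = 2 y e^{y} identically.
Matching coefficients of the independent functions:
  [y e^{y}]:  2 A = 2
Solving: A = 1.
Check against the point condition:
  u(0, 0) = 1  ⟹  A = 1  ✓
Hence u(x, y) = e^{y}.

Answer: u(x, y) = e^{y}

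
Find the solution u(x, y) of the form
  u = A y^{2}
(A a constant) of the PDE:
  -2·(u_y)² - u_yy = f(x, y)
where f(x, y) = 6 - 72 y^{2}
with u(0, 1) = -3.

Answer: u(x, y) = - 3 y^{2}

Derivation:
Substitute the ansatz u = A y^{2} into the left-hand side.
Derivatives of the ansatz:
  u_y = 2 A y
  u_yy = 2 A
Term by term:
  -2·(u_y)² = - 8 A^{2} y^{2}
  -u_yy = - 2 A
So the left-hand side equals
  - 8 A^{2} y^{2} - 2 A
This must equal f(x, y) = 6 - 72 y^{2} identically.
Matching coefficients of the independent functions:
  [constant term]:  - 2 A = 6
  [y^{2}]:  - 8 A^{2} = -72
Solving: A = -3.
Check against the point condition:
  u(0, 1) = -3  ⟹  A = -3  ✓
Hence u(x, y) = - 3 y^{2}.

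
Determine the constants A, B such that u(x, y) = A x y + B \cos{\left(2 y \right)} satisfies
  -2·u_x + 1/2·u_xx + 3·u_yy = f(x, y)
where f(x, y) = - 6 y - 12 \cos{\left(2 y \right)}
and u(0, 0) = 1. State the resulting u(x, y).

Substitute the ansatz u = A x y + B \cos{\left(2 y \right)} into the left-hand side.
Derivatives of the ansatz:
  u_x = A y
  u_xx = 0
  u_yy = - 4 B \cos{\left(2 y \right)}
Term by term:
  -2·u_x = - 2 A y
  1/2·u_xx = 0
  3·u_yy = - 12 B \cos{\left(2 y \right)}
So the left-hand side equals
  - 2 A y - 12 B \cos{\left(2 y \right)}
This must equal f(x, y) = - 6 y - 12 \cos{\left(2 y \right)} identically.
Matching coefficients of the independent functions:
  [y]:  - 2 A = -6
  [\cos{\left(2 y \right)}]:  - 12 B = -12
Solving: A = 3, B = 1.
Check against the point condition:
  u(0, 0) = 1  ⟹  B = 1  ✓
Hence u(x, y) = 3 x y + \cos{\left(2 y \right)}.

Answer: u(x, y) = 3 x y + \cos{\left(2 y \right)}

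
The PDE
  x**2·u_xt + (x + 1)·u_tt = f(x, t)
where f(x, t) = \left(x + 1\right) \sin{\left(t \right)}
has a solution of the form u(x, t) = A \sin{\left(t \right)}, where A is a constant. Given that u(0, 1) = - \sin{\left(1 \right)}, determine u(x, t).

Answer: u(x, t) = - \sin{\left(t \right)}

Derivation:
Substitute the ansatz u = A \sin{\left(t \right)} into the left-hand side.
Derivatives of the ansatz:
  u_xt = 0
  u_tt = - A \sin{\left(t \right)}
Term by term:
  x**2·u_xt = 0
  (x + 1)·u_tt = - A x \sin{\left(t \right)} - A \sin{\left(t \right)}
So the left-hand side equals
  - A x \sin{\left(t \right)} - A \sin{\left(t \right)}
This must equal f(x, t) identically; expanded, f = x \sin{\left(t \right)} + \sin{\left(t \right)}.
Matching coefficients of the independent functions:
  [x \sin{\left(t \right)}, \sin{\left(t \right)}]:  - A = 1
Solving: A = -1.
Check against the point condition:
  u(0, 1) = - \sin{\left(1 \right)}  ⟹  A \sin{\left(1 \right)} = - \sin{\left(1 \right)}  ✓
Hence u(x, t) = - \sin{\left(t \right)}.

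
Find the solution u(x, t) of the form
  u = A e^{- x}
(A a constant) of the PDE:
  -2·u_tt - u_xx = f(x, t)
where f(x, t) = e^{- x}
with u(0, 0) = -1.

Substitute the ansatz u = A e^{- x} into the left-hand side.
Derivatives of the ansatz:
  u_tt = 0
  u_xx = A e^{- x}
Term by term:
  -2·u_tt = 0
  -u_xx = - A e^{- x}
So the left-hand side equals
  - A e^{- x}
This must equal f(x, t) = e^{- x} identically.
Matching coefficients of the independent functions:
  [e^{- x}]:  - A = 1
Solving: A = -1.
Check against the point condition:
  u(0, 0) = -1  ⟹  A = -1  ✓
Hence u(x, t) = - e^{- x}.

Answer: u(x, t) = - e^{- x}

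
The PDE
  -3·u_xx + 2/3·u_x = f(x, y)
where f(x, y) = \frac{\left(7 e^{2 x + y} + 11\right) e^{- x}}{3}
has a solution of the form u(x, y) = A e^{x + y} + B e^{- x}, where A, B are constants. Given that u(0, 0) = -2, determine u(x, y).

Answer: u(x, y) = - e^{x + y} - e^{- x}

Derivation:
Substitute the ansatz u = A e^{x + y} + B e^{- x} into the left-hand side.
Derivatives of the ansatz:
  u_xx = A e^{x} e^{y} + B e^{- x}
  u_x = A e^{x} e^{y} - B e^{- x}
Term by term:
  -3·u_xx = - 3 A e^{x} e^{y} - 3 B e^{- x}
  2/3·u_x = \frac{2 A e^{x} e^{y}}{3} - \frac{2 B e^{- x}}{3}
So the left-hand side equals
  - \frac{7 A e^{x} e^{y}}{3} - \frac{11 B e^{- x}}{3}
This must equal f(x, y) identically; expanded, f = \frac{7 e^{x} e^{y}}{3} + \frac{11 e^{- x}}{3}.
Matching coefficients of the independent functions:
  [e^{x} e^{y}]:  - \frac{7 A}{3} = \frac{7}{3}
  [e^{- x}]:  - \frac{11 B}{3} = \frac{11}{3}
Solving: A = -1, B = -1.
Check against the point condition:
  u(0, 0) = -2  ⟹  A + B = -2  ✓
Hence u(x, y) = - e^{x + y} - e^{- x}.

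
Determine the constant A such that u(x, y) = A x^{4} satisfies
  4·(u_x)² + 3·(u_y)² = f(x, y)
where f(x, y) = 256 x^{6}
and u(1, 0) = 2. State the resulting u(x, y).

Substitute the ansatz u = A x^{4} into the left-hand side.
Derivatives of the ansatz:
  u_x = 4 A x^{3}
  u_y = 0
Term by term:
  4·(u_x)² = 64 A^{2} x^{6}
  3·(u_y)² = 0
So the left-hand side equals
  64 A^{2} x^{6}
This must equal f(x, y) = 256 x^{6} identically.
Matching coefficients of the independent functions:
  [x^{6}]:  64 A^{2} = 256
These equations allow (A) = (-2) or (2).
Impose the point condition(s):
  u(1, 0) = 2  ⟹  A = 2
Only A = 2 satisfies everything.
Hence u(x, y) = 2 x^{4}.

Answer: u(x, y) = 2 x^{4}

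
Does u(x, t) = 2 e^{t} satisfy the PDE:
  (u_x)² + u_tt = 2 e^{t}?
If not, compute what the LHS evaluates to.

Evaluate each term of the left-hand side for u = 2 e^{t}.
Derivatives:
  u_x = 0
  u_tt = 2 e^{t}
Terms:
  (u_x)² = 0
  u_tt = 2 e^{t}
Sum: LHS = 2 e^{t}
This is exactly the given right-hand side, so u is a solution.

Answer: Yes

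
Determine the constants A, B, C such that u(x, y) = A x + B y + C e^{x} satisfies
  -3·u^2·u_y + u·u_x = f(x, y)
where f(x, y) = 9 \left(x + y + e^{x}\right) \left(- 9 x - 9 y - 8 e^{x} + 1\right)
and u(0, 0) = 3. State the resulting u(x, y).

Answer: u(x, y) = 3 x + 3 y + 3 e^{x}

Derivation:
Substitute the ansatz u = A x + B y + C e^{x} into the left-hand side.
Derivatives of the ansatz:
  u_y = B
  u_x = A + C e^{x}
Term by term:
  -3·u^2·u_y = - 3 A^{2} B x^{2} - 6 A B^{2} x y - 6 A B C x e^{x} - 3 B^{3} y^{2} - 6 B^{2} C y e^{x} - 3 B C^{2} e^{2 x}
  u·u_x = A^{2} x + A B y + A C x e^{x} + A C e^{x} + B C y e^{x} + C^{2} e^{2 x}
So the left-hand side equals
  - 3 A^{2} B x^{2} + A^{2} x - 6 A B^{2} x y - 6 A B C x e^{x} + A B y + A C x e^{x} + A C e^{x} - 3 B^{3} y^{2} - 6 B^{2} C y e^{x} - 3 B C^{2} e^{2 x} + B C y e^{x} + C^{2} e^{2 x}
This must equal f(x, y) identically; expanded, f = - 81 x^{2} - 162 x y - 153 x e^{x} + 9 x - 81 y^{2} - 153 y e^{x} + 9 y - 72 e^{2 x} + 9 e^{x}.
Matching coefficients of the independent functions:
  [x]:  A^{2} = 9
  [x^{2}]:  - 3 A^{2} B = -81
  [y]:  A B = 9
  [y^{2}]:  - 3 B^{3} = -81
  [x y]:  - 6 A B^{2} = -162
  [x e^{x}]:  - 6 A B C + A C = -153
  [y e^{x}]:  - 6 B^{2} C + B C = -153
  [e^{x}]:  A C = 9
  [e^{2 x}]:  - 3 B C^{2} + C^{2} = -72
Solving: A = 3, B = 3, C = 3.
Check against the point condition:
  u(0, 0) = 3  ⟹  C = 3  ✓
Hence u(x, y) = 3 x + 3 y + 3 e^{x}.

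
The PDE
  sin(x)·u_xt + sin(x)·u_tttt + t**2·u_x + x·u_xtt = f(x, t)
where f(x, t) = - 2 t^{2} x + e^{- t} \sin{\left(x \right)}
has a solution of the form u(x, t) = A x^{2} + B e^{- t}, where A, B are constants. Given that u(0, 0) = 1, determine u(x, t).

Answer: u(x, t) = - x^{2} + e^{- t}

Derivation:
Substitute the ansatz u = A x^{2} + B e^{- t} into the left-hand side.
Derivatives of the ansatz:
  u_xt = 0
  u_tttt = B e^{- t}
  u_x = 2 A x
  u_xtt = 0
Term by term:
  sin(x)·u_xt = 0
  sin(x)·u_tttt = B e^{- t} \sin{\left(x \right)}
  t**2·u_x = 2 A t^{2} x
  x·u_xtt = 0
So the left-hand side equals
  2 A t^{2} x + B e^{- t} \sin{\left(x \right)}
This must equal f(x, t) = - 2 t^{2} x + e^{- t} \sin{\left(x \right)} identically.
Matching coefficients of the independent functions:
  [t^{2} x]:  2 A = -2
  [e^{- t} \sin{\left(x \right)}]:  B = 1
Solving: A = -1, B = 1.
Check against the point condition:
  u(0, 0) = 1  ⟹  B = 1  ✓
Hence u(x, t) = - x^{2} + e^{- t}.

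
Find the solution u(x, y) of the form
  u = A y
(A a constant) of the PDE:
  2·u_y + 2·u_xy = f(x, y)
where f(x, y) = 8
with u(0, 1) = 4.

Substitute the ansatz u = A y into the left-hand side.
Derivatives of the ansatz:
  u_y = A
  u_xy = 0
Term by term:
  2·u_y = 2 A
  2·u_xy = 0
So the left-hand side equals
  2 A
This must equal f(x, y) = 8 identically.
Matching coefficients of the independent functions:
  [constant term]:  2 A = 8
Solving: A = 4.
Check against the point condition:
  u(0, 1) = 4  ⟹  A = 4  ✓
Hence u(x, y) = 4 y.

Answer: u(x, y) = 4 y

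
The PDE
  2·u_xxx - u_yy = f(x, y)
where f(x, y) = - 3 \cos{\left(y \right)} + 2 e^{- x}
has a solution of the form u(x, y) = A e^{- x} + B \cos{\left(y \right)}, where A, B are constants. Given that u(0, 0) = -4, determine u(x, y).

Substitute the ansatz u = A e^{- x} + B \cos{\left(y \right)} into the left-hand side.
Derivatives of the ansatz:
  u_xxx = - A e^{- x}
  u_yy = - B \cos{\left(y \right)}
Term by term:
  2·u_xxx = - 2 A e^{- x}
  -u_yy = B \cos{\left(y \right)}
So the left-hand side equals
  - 2 A e^{- x} + B \cos{\left(y \right)}
This must equal f(x, y) = - 3 \cos{\left(y \right)} + 2 e^{- x} identically.
Matching coefficients of the independent functions:
  [e^{- x}]:  - 2 A = 2
  [\cos{\left(y \right)}]:  B = -3
Solving: A = -1, B = -3.
Check against the point condition:
  u(0, 0) = -4  ⟹  A + B = -4  ✓
Hence u(x, y) = - 3 \cos{\left(y \right)} - e^{- x}.

Answer: u(x, y) = - 3 \cos{\left(y \right)} - e^{- x}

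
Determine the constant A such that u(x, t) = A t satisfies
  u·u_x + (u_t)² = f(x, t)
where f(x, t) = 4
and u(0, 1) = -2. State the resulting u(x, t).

Substitute the ansatz u = A t into the left-hand side.
Derivatives of the ansatz:
  u_x = 0
  u_t = A
Term by term:
  u·u_x = 0
  (u_t)² = A^{2}
So the left-hand side equals
  A^{2}
This must equal f(x, t) = 4 identically.
Matching coefficients of the independent functions:
  [constant term]:  A^{2} = 4
These equations allow (A) = (-2) or (2).
Impose the point condition(s):
  u(0, 1) = -2  ⟹  A = -2
Only A = -2 satisfies everything.
Hence u(x, t) = - 2 t.

Answer: u(x, t) = - 2 t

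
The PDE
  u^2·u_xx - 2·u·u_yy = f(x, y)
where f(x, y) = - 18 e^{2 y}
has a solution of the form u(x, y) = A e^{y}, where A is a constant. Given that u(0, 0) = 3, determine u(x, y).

Substitute the ansatz u = A e^{y} into the left-hand side.
Derivatives of the ansatz:
  u_xx = 0
  u_yy = A e^{y}
Term by term:
  u^2·u_xx = 0
  -2·u·u_yy = - 2 A^{2} e^{2 y}
So the left-hand side equals
  - 2 A^{2} e^{2 y}
This must equal f(x, y) = - 18 e^{2 y} identically.
Matching coefficients of the independent functions:
  [e^{2 y}]:  - 2 A^{2} = -18
These equations allow (A) = (-3) or (3).
Impose the point condition(s):
  u(0, 0) = 3  ⟹  A = 3
Only A = 3 satisfies everything.
Hence u(x, y) = 3 e^{y}.

Answer: u(x, y) = 3 e^{y}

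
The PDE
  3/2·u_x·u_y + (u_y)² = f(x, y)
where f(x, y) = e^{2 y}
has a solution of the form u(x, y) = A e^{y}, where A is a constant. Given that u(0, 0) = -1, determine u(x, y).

Substitute the ansatz u = A e^{y} into the left-hand side.
Derivatives of the ansatz:
  u_x = 0
  u_y = A e^{y}
Term by term:
  3/2·u_x·u_y = 0
  (u_y)² = A^{2} e^{2 y}
So the left-hand side equals
  A^{2} e^{2 y}
This must equal f(x, y) = e^{2 y} identically.
Matching coefficients of the independent functions:
  [e^{2 y}]:  A^{2} = 1
These equations allow (A) = (-1) or (1).
Impose the point condition(s):
  u(0, 0) = -1  ⟹  A = -1
Only A = -1 satisfies everything.
Hence u(x, y) = - e^{y}.

Answer: u(x, y) = - e^{y}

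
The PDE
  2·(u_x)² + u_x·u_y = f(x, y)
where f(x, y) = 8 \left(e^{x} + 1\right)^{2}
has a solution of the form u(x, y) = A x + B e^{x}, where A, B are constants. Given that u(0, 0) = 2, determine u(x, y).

Substitute the ansatz u = A x + B e^{x} into the left-hand side.
Derivatives of the ansatz:
  u_x = A + B e^{x}
  u_y = 0
Term by term:
  2·(u_x)² = 2 A^{2} + 4 A B e^{x} + 2 B^{2} e^{2 x}
  u_x·u_y = 0
So the left-hand side equals
  2 A^{2} + 4 A B e^{x} + 2 B^{2} e^{2 x}
This must equal f(x, y) identically; expanded, f = 8 e^{2 x} + 16 e^{x} + 8.
Matching coefficients of the independent functions:
  [constant term]:  2 A^{2} = 8
  [e^{x}]:  4 A B = 16
  [e^{2 x}]:  2 B^{2} = 8
These equations allow (A, B) = (-2, -2) or (2, 2).
Impose the point condition(s):
  u(0, 0) = 2  ⟹  B = 2
Only A = 2, B = 2 satisfies everything.
Hence u(x, y) = 2 x + 2 e^{x}.

Answer: u(x, y) = 2 x + 2 e^{x}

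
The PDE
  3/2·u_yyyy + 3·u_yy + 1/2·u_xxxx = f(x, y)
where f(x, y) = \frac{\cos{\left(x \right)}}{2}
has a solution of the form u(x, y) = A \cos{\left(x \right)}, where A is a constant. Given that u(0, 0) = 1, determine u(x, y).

Substitute the ansatz u = A \cos{\left(x \right)} into the left-hand side.
Derivatives of the ansatz:
  u_yyyy = 0
  u_yy = 0
  u_xxxx = A \cos{\left(x \right)}
Term by term:
  3/2·u_yyyy = 0
  3·u_yy = 0
  1/2·u_xxxx = \frac{A \cos{\left(x \right)}}{2}
So the left-hand side equals
  \frac{A \cos{\left(x \right)}}{2}
This must equal f(x, y) = \frac{\cos{\left(x \right)}}{2} identically.
Matching coefficients of the independent functions:
  [\cos{\left(x \right)}]:  \frac{A}{2} = \frac{1}{2}
Solving: A = 1.
Check against the point condition:
  u(0, 0) = 1  ⟹  A = 1  ✓
Hence u(x, y) = \cos{\left(x \right)}.

Answer: u(x, y) = \cos{\left(x \right)}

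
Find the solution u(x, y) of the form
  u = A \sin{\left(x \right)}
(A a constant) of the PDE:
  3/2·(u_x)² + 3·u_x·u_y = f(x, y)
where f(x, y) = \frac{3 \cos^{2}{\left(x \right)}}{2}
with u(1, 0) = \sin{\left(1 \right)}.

Answer: u(x, y) = \sin{\left(x \right)}

Derivation:
Substitute the ansatz u = A \sin{\left(x \right)} into the left-hand side.
Derivatives of the ansatz:
  u_x = A \cos{\left(x \right)}
  u_y = 0
Term by term:
  3/2·(u_x)² = \frac{3 A^{2} \cos^{2}{\left(x \right)}}{2}
  3·u_x·u_y = 0
So the left-hand side equals
  \frac{3 A^{2} \cos^{2}{\left(x \right)}}{2}
This must equal f(x, y) = \frac{3 \cos^{2}{\left(x \right)}}{2} identically.
Matching coefficients of the independent functions:
  [\cos^{2}{\left(x \right)}]:  \frac{3 A^{2}}{2} = \frac{3}{2}
These equations allow (A) = (-1) or (1).
Impose the point condition(s):
  u(1, 0) = \sin{\left(1 \right)}  ⟹  A \sin{\left(1 \right)} = \sin{\left(1 \right)}
Only A = 1 satisfies everything.
Hence u(x, y) = \sin{\left(x \right)}.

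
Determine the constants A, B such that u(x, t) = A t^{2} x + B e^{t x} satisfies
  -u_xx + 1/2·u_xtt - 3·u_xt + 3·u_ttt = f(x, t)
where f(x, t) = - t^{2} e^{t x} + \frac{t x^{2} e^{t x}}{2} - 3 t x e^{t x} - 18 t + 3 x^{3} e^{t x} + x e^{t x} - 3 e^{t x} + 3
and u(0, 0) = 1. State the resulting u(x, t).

Substitute the ansatz u = A t^{2} x + B e^{t x} into the left-hand side.
Derivatives of the ansatz:
  u_xx = B t^{2} e^{t x}
  u_xtt = 2 A + B t x^{2} e^{t x} + 2 B x e^{t x}
  u_xt = 2 A t + B t x e^{t x} + B e^{t x}
  u_ttt = B x^{3} e^{t x}
Term by term:
  -u_xx = - B t^{2} e^{t x}
  1/2·u_xtt = A + \frac{B t x^{2} e^{t x}}{2} + B x e^{t x}
  -3·u_xt = - 6 A t - 3 B t x e^{t x} - 3 B e^{t x}
  3·u_ttt = 3 B x^{3} e^{t x}
So the left-hand side equals
  - 6 A t + A - B t^{2} e^{t x} + \frac{B t x^{2} e^{t x}}{2} - 3 B t x e^{t x} + 3 B x^{3} e^{t x} + B x e^{t x} - 3 B e^{t x}
This must equal f(x, t) = - t^{2} e^{t x} + \frac{t x^{2} e^{t x}}{2} - 3 t x e^{t x} - 18 t + 3 x^{3} e^{t x} + x e^{t x} - 3 e^{t x} + 3 identically.
Matching coefficients of the independent functions:
  [constant term]:  A = 3
  [t]:  - 6 A = -18
  [t^{2} e^{t x}]:  - B = -1
  [x e^{t x}]:  B = 1
  [x^{3} e^{t x}]:  3 B = 3
  [t x e^{t x}, e^{t x}]:  - 3 B = -3
  [t x^{2} e^{t x}]:  \frac{B}{2} = \frac{1}{2}
Solving: A = 3, B = 1.
Check against the point condition:
  u(0, 0) = 1  ⟹  B = 1  ✓
Hence u(x, t) = 3 t^{2} x + e^{t x}.

Answer: u(x, t) = 3 t^{2} x + e^{t x}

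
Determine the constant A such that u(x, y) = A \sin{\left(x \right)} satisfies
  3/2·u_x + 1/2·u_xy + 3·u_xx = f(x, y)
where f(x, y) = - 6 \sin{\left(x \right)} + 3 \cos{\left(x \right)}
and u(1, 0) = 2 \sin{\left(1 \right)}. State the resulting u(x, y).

Answer: u(x, y) = 2 \sin{\left(x \right)}

Derivation:
Substitute the ansatz u = A \sin{\left(x \right)} into the left-hand side.
Derivatives of the ansatz:
  u_x = A \cos{\left(x \right)}
  u_xy = 0
  u_xx = - A \sin{\left(x \right)}
Term by term:
  3/2·u_x = \frac{3 A \cos{\left(x \right)}}{2}
  1/2·u_xy = 0
  3·u_xx = - 3 A \sin{\left(x \right)}
So the left-hand side equals
  - 3 A \sin{\left(x \right)} + \frac{3 A \cos{\left(x \right)}}{2}
This must equal f(x, y) = - 6 \sin{\left(x \right)} + 3 \cos{\left(x \right)} identically.
Matching coefficients of the independent functions:
  [\sin{\left(x \right)}]:  - 3 A = -6
  [\cos{\left(x \right)}]:  \frac{3 A}{2} = 3
Solving: A = 2.
Check against the point condition:
  u(1, 0) = 2 \sin{\left(1 \right)}  ⟹  A \sin{\left(1 \right)} = 2 \sin{\left(1 \right)}  ✓
Hence u(x, y) = 2 \sin{\left(x \right)}.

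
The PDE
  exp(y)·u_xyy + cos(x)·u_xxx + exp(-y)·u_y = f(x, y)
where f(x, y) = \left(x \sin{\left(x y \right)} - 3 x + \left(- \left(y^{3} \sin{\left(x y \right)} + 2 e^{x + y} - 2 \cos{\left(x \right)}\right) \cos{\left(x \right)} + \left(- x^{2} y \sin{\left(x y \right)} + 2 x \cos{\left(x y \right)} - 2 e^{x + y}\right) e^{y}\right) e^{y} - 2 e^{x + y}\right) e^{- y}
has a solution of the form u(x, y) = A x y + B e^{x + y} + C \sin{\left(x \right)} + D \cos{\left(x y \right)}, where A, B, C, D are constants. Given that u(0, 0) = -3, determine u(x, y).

Substitute the ansatz u = A x y + B e^{x + y} + C \sin{\left(x \right)} + D \cos{\left(x y \right)} into the left-hand side.
Derivatives of the ansatz:
  u_xyy = B e^{x} e^{y} + D x^{2} y \sin{\left(x y \right)} - 2 D x \cos{\left(x y \right)}
  u_xxx = B e^{x} e^{y} - C \cos{\left(x \right)} + D y^{3} \sin{\left(x y \right)}
  u_y = A x + B e^{x} e^{y} - D x \sin{\left(x y \right)}
Term by term:
  exp(y)·u_xyy = B e^{x} e^{2 y} + D x^{2} y e^{y} \sin{\left(x y \right)} - 2 D x e^{y} \cos{\left(x y \right)}
  cos(x)·u_xxx = B e^{x} e^{y} \cos{\left(x \right)} - C \cos^{2}{\left(x \right)} + D y^{3} \sin{\left(x y \right)} \cos{\left(x \right)}
  exp(-y)·u_y = A x e^{- y} + B e^{x} - D x e^{- y} \sin{\left(x y \right)}
So the left-hand side equals
  A x e^{- y} + B e^{x} e^{2 y} + B e^{x} e^{y} \cos{\left(x \right)} + B e^{x} - C \cos^{2}{\left(x \right)} + D x^{2} y e^{y} \sin{\left(x y \right)} - 2 D x e^{y} \cos{\left(x y \right)} - D x e^{- y} \sin{\left(x y \right)} + D y^{3} \sin{\left(x y \right)} \cos{\left(x \right)}
This must equal f(x, y) identically; expanded, f = - x^{2} y e^{y} \sin{\left(x y \right)} + 2 x e^{y} \cos{\left(x y \right)} + x e^{- y} \sin{\left(x y \right)} - 3 x e^{- y} - y^{3} \sin{\left(x y \right)} \cos{\left(x \right)} - 2 e^{x} e^{2 y} - 2 e^{x} e^{y} \cos{\left(x \right)} - 2 e^{x} + 2 \cos^{2}{\left(x \right)}.
Matching coefficients of the independent functions:
  [x e^{- y}]:  A = -3
  [e^{x} e^{2 y}, e^{x} e^{y} \cos{\left(x \right)}, e^{x}]:  B = -2
  [x e^{- y} \sin{\left(x y \right)}]:  - D = 1
  [x e^{y} \cos{\left(x y \right)}]:  - 2 D = 2
  [y^{3} \sin{\left(x y \right)} \cos{\left(x \right)}, x^{2} y e^{y} \sin{\left(x y \right)}]:  D = -1
  [\cos^{2}{\left(x \right)}]:  - C = 2
Solving: A = -3, B = -2, C = -2, D = -1.
Check against the point condition:
  u(0, 0) = -3  ⟹  B + D = -3  ✓
Hence u(x, y) = - 3 x y - 2 e^{x + y} - 2 \sin{\left(x \right)} - \cos{\left(x y \right)}.

Answer: u(x, y) = - 3 x y - 2 e^{x + y} - 2 \sin{\left(x \right)} - \cos{\left(x y \right)}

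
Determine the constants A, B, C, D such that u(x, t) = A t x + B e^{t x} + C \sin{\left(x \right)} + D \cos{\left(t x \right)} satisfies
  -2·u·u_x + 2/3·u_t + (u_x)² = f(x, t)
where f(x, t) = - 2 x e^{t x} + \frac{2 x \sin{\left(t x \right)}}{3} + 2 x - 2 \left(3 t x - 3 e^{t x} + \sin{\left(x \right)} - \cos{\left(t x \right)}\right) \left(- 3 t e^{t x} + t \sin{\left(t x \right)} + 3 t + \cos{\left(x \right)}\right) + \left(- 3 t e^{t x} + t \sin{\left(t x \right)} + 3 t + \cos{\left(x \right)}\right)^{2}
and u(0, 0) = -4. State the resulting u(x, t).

Substitute the ansatz u = A t x + B e^{t x} + C \sin{\left(x \right)} + D \cos{\left(t x \right)} into the left-hand side.
Derivatives of the ansatz:
  u_x = A t + B t e^{t x} + C \cos{\left(x \right)} - D t \sin{\left(t x \right)}
  u_t = A x + B x e^{t x} - D x \sin{\left(t x \right)}
Term by term:
  -2·u·u_x = - 2 A^{2} t^{2} x - 2 A B t^{2} x e^{t x} - 2 A B t e^{t x} - 2 A C t x \cos{\left(x \right)} - 2 A C t \sin{\left(x \right)} + 2 A D t^{2} x \sin{\left(t x \right)} - 2 A D t \cos{\left(t x \right)} - 2 B^{2} t e^{2 t x} - 2 B C t e^{t x} \sin{\left(x \right)} - 2 B C e^{t x} \cos{\left(x \right)} + 2 B D t e^{t x} \sin{\left(t x \right)} - 2 B D t e^{t x} \cos{\left(t x \right)} - 2 C^{2} \sin{\left(x \right)} \cos{\left(x \right)} + 2 C D t \sin{\left(x \right)} \sin{\left(t x \right)} - 2 C D \cos{\left(x \right)} \cos{\left(t x \right)} + 2 D^{2} t \sin{\left(t x \right)} \cos{\left(t x \right)}
  2/3·u_t = \frac{2 A x}{3} + \frac{2 B x e^{t x}}{3} - \frac{2 D x \sin{\left(t x \right)}}{3}
  (u_x)² = A^{2} t^{2} + 2 A B t^{2} e^{t x} + 2 A C t \cos{\left(x \right)} - 2 A D t^{2} \sin{\left(t x \right)} + B^{2} t^{2} e^{2 t x} + 2 B C t e^{t x} \cos{\left(x \right)} - 2 B D t^{2} e^{t x} \sin{\left(t x \right)} + C^{2} \cos^{2}{\left(x \right)} - 2 C D t \sin{\left(t x \right)} \cos{\left(x \right)} + D^{2} t^{2} \sin^{2}{\left(t x \right)}
Sum these and collect like terms in the independent variables.
This must equal f(x, t) identically; expanded, f = 18 t^{2} x e^{t x} - 6 t^{2} x \sin{\left(t x \right)} - 18 t^{2} x + 9 t^{2} e^{2 t x} - 6 t^{2} e^{t x} \sin{\left(t x \right)} - 18 t^{2} e^{t x} + t^{2} \sin^{2}{\left(t x \right)} + 6 t^{2} \sin{\left(t x \right)} + 9 t^{2} - 6 t x \cos{\left(x \right)} - 18 t e^{2 t x} + 6 t e^{t x} \sin{\left(x \right)} + 6 t e^{t x} \sin{\left(t x \right)} - 6 t e^{t x} \cos{\left(x \right)} - 6 t e^{t x} \cos{\left(t x \right)} + 18 t e^{t x} - 2 t \sin{\left(x \right)} \sin{\left(t x \right)} - 6 t \sin{\left(x \right)} + 2 t \sin{\left(t x \right)} \cos{\left(x \right)} + 2 t \sin{\left(t x \right)} \cos{\left(t x \right)} + 6 t \cos{\left(x \right)} + 6 t \cos{\left(t x \right)} - 2 x e^{t x} + \frac{2 x \sin{\left(t x \right)}}{3} + 2 x + 6 e^{t x} \cos{\left(x \right)} - 2 \sin{\left(x \right)} \cos{\left(x \right)} + \cos^{2}{\left(x \right)} + 2 \cos{\left(x \right)} \cos{\left(t x \right)}.
Matching coefficients of the independent functions:
(each divided by its leading coefficient; functions giving the same equation are listed together)
  [t^{2}, t^{2} x]:  A^{2} - 9 = 0
  [x]:  A - 3 = 0
  [t e^{t x}, t^{2} e^{t x}, t^{2} x e^{t x}]:  A B + 9 = 0
  [t e^{2 t x}, t^{2} e^{2 t x}]:  B^{2} - 9 = 0
  [t \sin{\left(x \right)}, t \cos{\left(x \right)}, t x \cos{\left(x \right)}]:  A C - 3 = 0
  [t \cos{\left(t x \right)}, t^{2} \sin{\left(t x \right)}, t^{2} x \sin{\left(t x \right)}]:  A D + 3 = 0
  [t^{2} \sin^{2}{\left(t x \right)}, t \sin{\left(t x \right)} \cos{\left(t x \right)}]:  D^{2} - 1 = 0
  [x e^{t x}]:  B + 3 = 0
  [x \sin{\left(t x \right)}]:  D + 1 = 0
  [e^{t x} \cos{\left(x \right)}, t e^{t x} \sin{\left(x \right)}, t e^{t x} \cos{\left(x \right)}]:  B C + 3 = 0
  [\sin{\left(x \right)} \cos{\left(x \right)}, \cos^{2}{\left(x \right)}]:  C^{2} - 1 = 0
  [\cos{\left(x \right)} \cos{\left(t x \right)}, t \sin{\left(x \right)} \sin{\left(t x \right)}, t \sin{\left(t x \right)} \cos{\left(x \right)}]:  C D + 1 = 0
  [t e^{t x} \sin{\left(t x \right)}, t e^{t x} \cos{\left(t x \right)}, t^{2} e^{t x} \sin{\left(t x \right)}]:  B D - 3 = 0
These equations do not fix every constant; impose the point condition(s):
  u(0, 0) = -4  ⟹  B + D = -4
Solving the combined system: A = 3, B = -3, C = 1, D = -1.
Hence u(x, t) = 3 t x - 3 e^{t x} + \sin{\left(x \right)} - \cos{\left(t x \right)}.

Answer: u(x, t) = 3 t x - 3 e^{t x} + \sin{\left(x \right)} - \cos{\left(t x \right)}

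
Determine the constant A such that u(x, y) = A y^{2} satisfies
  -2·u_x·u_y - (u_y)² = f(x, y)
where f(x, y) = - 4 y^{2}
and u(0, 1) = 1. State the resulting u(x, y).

Answer: u(x, y) = y^{2}

Derivation:
Substitute the ansatz u = A y^{2} into the left-hand side.
Derivatives of the ansatz:
  u_x = 0
  u_y = 2 A y
Term by term:
  -2·u_x·u_y = 0
  -(u_y)² = - 4 A^{2} y^{2}
So the left-hand side equals
  - 4 A^{2} y^{2}
This must equal f(x, y) = - 4 y^{2} identically.
Matching coefficients of the independent functions:
  [y^{2}]:  - 4 A^{2} = -4
These equations allow (A) = (-1) or (1).
Impose the point condition(s):
  u(0, 1) = 1  ⟹  A = 1
Only A = 1 satisfies everything.
Hence u(x, y) = y^{2}.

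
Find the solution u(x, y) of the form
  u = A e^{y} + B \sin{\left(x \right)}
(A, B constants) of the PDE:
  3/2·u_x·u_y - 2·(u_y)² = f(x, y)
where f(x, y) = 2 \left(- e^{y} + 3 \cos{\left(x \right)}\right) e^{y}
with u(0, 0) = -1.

Substitute the ansatz u = A e^{y} + B \sin{\left(x \right)} into the left-hand side.
Derivatives of the ansatz:
  u_x = B \cos{\left(x \right)}
  u_y = A e^{y}
Term by term:
  3/2·u_x·u_y = \frac{3 A B e^{y} \cos{\left(x \right)}}{2}
  -2·(u_y)² = - 2 A^{2} e^{2 y}
So the left-hand side equals
  - 2 A^{2} e^{2 y} + \frac{3 A B e^{y} \cos{\left(x \right)}}{2}
This must equal f(x, y) = 2 \left(- e^{y} + 3 \cos{\left(x \right)}\right) e^{y} identically.
Matching coefficients of the independent functions:
  [e^{y} \cos{\left(x \right)}]:  \frac{3 A B}{2} = 6
  [e^{2 y}]:  - 2 A^{2} = -2
These equations allow (A, B) = (-1, -4) or (1, 4).
Impose the point condition(s):
  u(0, 0) = -1  ⟹  A = -1
Only A = -1, B = -4 satisfies everything.
Hence u(x, y) = - e^{y} - 4 \sin{\left(x \right)}.

Answer: u(x, y) = - e^{y} - 4 \sin{\left(x \right)}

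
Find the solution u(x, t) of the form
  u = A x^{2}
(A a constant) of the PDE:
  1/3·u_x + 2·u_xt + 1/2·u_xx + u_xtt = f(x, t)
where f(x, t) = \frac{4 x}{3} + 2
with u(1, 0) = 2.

Answer: u(x, t) = 2 x^{2}

Derivation:
Substitute the ansatz u = A x^{2} into the left-hand side.
Derivatives of the ansatz:
  u_x = 2 A x
  u_xt = 0
  u_xx = 2 A
  u_xtt = 0
Term by term:
  1/3·u_x = \frac{2 A x}{3}
  2·u_xt = 0
  1/2·u_xx = A
  u_xtt = 0
So the left-hand side equals
  \frac{2 A x}{3} + A
This must equal f(x, t) = \frac{4 x}{3} + 2 identically.
Matching coefficients of the independent functions:
  [constant term]:  A = 2
  [x]:  \frac{2 A}{3} = \frac{4}{3}
Solving: A = 2.
Check against the point condition:
  u(1, 0) = 2  ⟹  A = 2  ✓
Hence u(x, t) = 2 x^{2}.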